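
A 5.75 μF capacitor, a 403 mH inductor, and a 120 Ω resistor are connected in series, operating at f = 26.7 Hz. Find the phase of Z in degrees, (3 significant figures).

-82.9°

ω = 2πf = 167.8 rad/s
X_L = ωL = 67.6 Ω
X_C = 1/(ωC) = 1040 Ω
Net reactance X = X_L − X_C = -969 Ω
Z = 120 − j969 Ω
|Z| = √(120² + 969²) = 976 Ω
∠Z = arctan(-969/120) = -82.9°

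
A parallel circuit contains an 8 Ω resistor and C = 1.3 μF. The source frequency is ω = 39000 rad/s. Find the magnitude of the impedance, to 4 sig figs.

7.413 Ω

X_C = 1/(ωC) = 19.72 Ω
Parallel: admittances add. Y = 1/R + jωC
Y = (0.1250 + j0.05070) S
|Y| = 0.1349 S → |Z| = 1/|Y| = 7.413 Ω, ∠Z = −∠Y = -22.08°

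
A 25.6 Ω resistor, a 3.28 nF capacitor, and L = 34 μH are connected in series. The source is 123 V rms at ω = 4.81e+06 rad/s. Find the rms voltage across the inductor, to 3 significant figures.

195 V

X_L = ωL = 164 Ω
X_C = 1/(ωC) = 63.4 Ω
Net reactance X = X_L − X_C = 100 Ω
Z = 25.6 + j100 Ω
|Z| = √(25.6² + 100²) = 103 Ω
I = V/|Z| = 1.19 A
V_L = I·|Z_L| = 1.19 × 164 = 195 V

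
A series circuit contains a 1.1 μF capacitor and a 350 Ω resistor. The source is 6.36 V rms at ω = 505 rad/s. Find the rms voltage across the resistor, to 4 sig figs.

X_C = 1/(ωC) = 1800 Ω
Z = 350.0 − j1800 Ω
|Z| = √(350.0² + 1800²) = 1834 Ω
I = V/|Z| = 3.468 mA
V_R = I·|Z_R| = 0.003468 × 350.0 = 1.214 V

1.214 V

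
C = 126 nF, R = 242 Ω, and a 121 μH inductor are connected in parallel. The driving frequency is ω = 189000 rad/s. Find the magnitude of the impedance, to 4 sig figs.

49.17 Ω

X_L = ωL = 22.87 Ω
X_C = 1/(ωC) = 41.99 Ω
Parallel: admittances add. Y = 1/R + 1/(jωL) + jωC
Y = (0.004132 − j0.01991) S
|Y| = 0.02034 S → |Z| = 1/|Y| = 49.17 Ω, ∠Z = −∠Y = 78.28°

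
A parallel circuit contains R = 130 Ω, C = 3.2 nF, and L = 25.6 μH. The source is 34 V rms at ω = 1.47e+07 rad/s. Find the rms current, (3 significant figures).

X_L = ωL = 376 Ω
X_C = 1/(ωC) = 21.3 Ω
Parallel: admittances add. Y = 1/R + 1/(jωL) + jωC
Y = (0.00769 + j0.0444) S
|Y| = 0.0450 S → |Z| = 1/|Y| = 22.2 Ω, ∠Z = −∠Y = -80.2°
I = V/|Z| = 34/22.2 = 1.53 A

1.53 A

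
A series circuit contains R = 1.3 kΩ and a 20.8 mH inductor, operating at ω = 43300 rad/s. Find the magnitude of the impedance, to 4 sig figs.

X_L = ωL = 900.6 Ω
Z = 1300 + j900.6 Ω
|Z| = √(1300² + 900.6²) = 1582 Ω

1582 Ω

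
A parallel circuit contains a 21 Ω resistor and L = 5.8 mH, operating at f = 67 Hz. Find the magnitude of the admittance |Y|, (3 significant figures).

ω = 2πf = 421.0 rad/s
X_L = ωL = 2.44 Ω
Parallel: admittances add. Y = 1/R + 1/(jωL)
Y = (0.0476 − j0.410) S
|Y| = 0.412 S → |Z| = 1/|Y| = 2.43 Ω, ∠Z = −∠Y = 83.4°

412 mS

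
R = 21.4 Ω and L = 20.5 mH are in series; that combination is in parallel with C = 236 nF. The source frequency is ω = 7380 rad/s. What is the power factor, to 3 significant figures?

0.190

X_L = ωL = 151 Ω
X_C = 1/(ωC) = 574 Ω
Branch 1 (R+jX_L): Z₁ = 21.4 + j151 Ω, |Z₁| = 153 Ω
Branch 2 (−jX_C): Z₂ = −j574 Ω
Parallel: Z = Z₁Z₂/(Z₁+Z₂), |Z| = 207 Ω, ∠Z = 79.1°
cos φ = cos(79.1°) = 0.190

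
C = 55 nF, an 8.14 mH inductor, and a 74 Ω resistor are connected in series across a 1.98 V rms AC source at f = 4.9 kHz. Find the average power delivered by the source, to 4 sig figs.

ω = 2πf = 30790 rad/s
X_L = ωL = 250.6 Ω
X_C = 1/(ωC) = 590.6 Ω
Net reactance X = X_L − X_C = -339.9 Ω
Z = 74.00 − j339.9 Ω
|Z| = √(74.00² + 339.9²) = 347.9 Ω
∠Z = arctan(-339.9/74.00) = -77.72°
I = V/|Z| = 5.691 mA
P = VI cos φ = 1.98 × 0.005691 × cos(-77.72°) = 2.397 mW

2.397 mW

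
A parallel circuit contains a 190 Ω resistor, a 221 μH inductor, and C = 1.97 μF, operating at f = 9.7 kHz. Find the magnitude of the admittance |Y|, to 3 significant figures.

ω = 2πf = 60950 rad/s
X_L = ωL = 13.5 Ω
X_C = 1/(ωC) = 8.33 Ω
Parallel: admittances add. Y = 1/R + 1/(jωL) + jωC
Y = (0.00526 + j0.0458) S
|Y| = 0.0461 S → |Z| = 1/|Y| = 21.7 Ω, ∠Z = −∠Y = -83.4°

46.1 mS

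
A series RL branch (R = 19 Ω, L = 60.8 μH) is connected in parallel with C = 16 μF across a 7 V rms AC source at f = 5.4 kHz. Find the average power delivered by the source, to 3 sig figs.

2.55 W

ω = 2πf = 33930 rad/s
X_L = ωL = 2.06 Ω
X_C = 1/(ωC) = 1.84 Ω
Branch 1 (R+jX_L): Z₁ = 19.0 + j2.06 Ω, |Z₁| = 19.1 Ω
Branch 2 (−jX_C): Z₂ = −j1.84 Ω
Parallel: Z = Z₁Z₂/(Z₁+Z₂), |Z| = 1.85 Ω, ∠Z = -84.5°
I = V/|Z| = 3.78 A
P = VI cos φ = 7 × 3.78 × cos(-84.5°) = 2.55 W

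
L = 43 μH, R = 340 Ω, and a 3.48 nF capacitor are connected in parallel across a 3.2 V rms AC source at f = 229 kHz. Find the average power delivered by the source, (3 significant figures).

30.1 mW

ω = 2πf = 1.439e+06 rad/s
X_L = ωL = 61.9 Ω
X_C = 1/(ωC) = 200 Ω
Parallel: admittances add. Y = 1/R + 1/(jωL) + jωC
Y = (0.00294 − j0.0112) S
|Y| = 0.0115 S → |Z| = 1/|Y| = 86.7 Ω, ∠Z = −∠Y = 75.2°
I = V/|Z| = 36.9 mA
P = VI cos φ = 3.2 × 0.0369 × cos(75.2°) = 30.1 mW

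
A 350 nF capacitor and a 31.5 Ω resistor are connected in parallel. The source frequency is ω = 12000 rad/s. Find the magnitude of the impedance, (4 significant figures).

X_C = 1/(ωC) = 238.1 Ω
Parallel: admittances add. Y = 1/R + jωC
Y = (0.03175 + j0.004200) S
|Y| = 0.03202 S → |Z| = 1/|Y| = 31.23 Ω, ∠Z = −∠Y = -7.536°

31.23 Ω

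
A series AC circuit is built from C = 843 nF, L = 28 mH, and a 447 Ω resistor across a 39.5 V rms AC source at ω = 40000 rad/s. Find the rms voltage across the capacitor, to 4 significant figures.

0.9941 V

X_L = ωL = 1120 Ω
X_C = 1/(ωC) = 29.66 Ω
Net reactance X = X_L − X_C = 1090 Ω
Z = 447.0 + j1090 Ω
|Z| = √(447.0² + 1090²) = 1178 Ω
I = V/|Z| = 33.52 mA
V_C = I·|Z_C| = 0.03352 × 29.66 = 0.9941 V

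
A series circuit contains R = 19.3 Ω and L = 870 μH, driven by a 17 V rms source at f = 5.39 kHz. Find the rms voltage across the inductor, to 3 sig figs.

ω = 2πf = 33870 rad/s
X_L = ωL = 29.5 Ω
Z = 19.3 + j29.5 Ω
|Z| = √(19.3² + 29.5²) = 35.2 Ω
I = V/|Z| = 483 mA
V_L = I·|Z_L| = 0.483 × 29.5 = 14.2 V

14.2 V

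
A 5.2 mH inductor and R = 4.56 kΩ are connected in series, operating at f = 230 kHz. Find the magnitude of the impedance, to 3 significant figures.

8790 Ω

ω = 2πf = 1.445e+06 rad/s
X_L = ωL = 7510 Ω
Z = 4560 + j7510 Ω
|Z| = √(4560² + 7510²) = 8790 Ω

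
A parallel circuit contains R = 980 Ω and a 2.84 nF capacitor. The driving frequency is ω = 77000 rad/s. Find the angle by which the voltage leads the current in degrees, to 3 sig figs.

X_C = 1/(ωC) = 4570 Ω
Parallel: admittances add. Y = 1/R + jωC
Y = (0.00102 + j0.000219) S
|Y| = 0.00104 S → |Z| = 1/|Y| = 958 Ω, ∠Z = −∠Y = -12.1°

-12.1°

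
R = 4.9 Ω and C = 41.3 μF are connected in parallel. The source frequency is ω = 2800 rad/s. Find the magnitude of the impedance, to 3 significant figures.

X_C = 1/(ωC) = 8.65 Ω
Parallel: admittances add. Y = 1/R + jωC
Y = (0.204 + j0.116) S
|Y| = 0.235 S → |Z| = 1/|Y| = 4.26 Ω, ∠Z = −∠Y = -29.5°

4.26 Ω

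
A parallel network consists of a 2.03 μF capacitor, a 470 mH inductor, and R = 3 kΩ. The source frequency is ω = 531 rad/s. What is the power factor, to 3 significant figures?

X_L = ωL = 250 Ω
X_C = 1/(ωC) = 928 Ω
Parallel: admittances add. Y = 1/R + 1/(jωL) + jωC
Y = (0.000333 − j0.00293) S
|Y| = 0.00295 S → |Z| = 1/|Y| = 339 Ω, ∠Z = −∠Y = 83.5°
cos φ = cos(83.5°) = 0.113

0.113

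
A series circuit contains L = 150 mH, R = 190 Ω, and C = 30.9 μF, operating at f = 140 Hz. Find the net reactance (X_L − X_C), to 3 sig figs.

95.2 Ω

ω = 2πf = 879.6 rad/s
X_L = ωL = 132 Ω
X_C = 1/(ωC) = 36.8 Ω
X = 132 − 36.8 = 95.2 Ω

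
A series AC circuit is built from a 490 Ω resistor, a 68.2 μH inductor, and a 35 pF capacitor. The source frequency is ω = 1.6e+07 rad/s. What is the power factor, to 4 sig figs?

X_L = ωL = 1091 Ω
X_C = 1/(ωC) = 1786 Ω
Net reactance X = X_L − X_C = -694.5 Ω
Z = 490.0 − j694.5 Ω
|Z| = √(490.0² + 694.5²) = 850.0 Ω
∠Z = arctan(-694.5/490.0) = -54.80°
cos φ = cos(-54.80°) = 0.5765

0.5765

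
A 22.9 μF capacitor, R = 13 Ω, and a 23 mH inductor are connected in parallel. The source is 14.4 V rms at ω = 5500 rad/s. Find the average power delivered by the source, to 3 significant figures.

16.0 W

X_L = ωL = 126 Ω
X_C = 1/(ωC) = 7.94 Ω
Parallel: admittances add. Y = 1/R + 1/(jωL) + jωC
Y = (0.0769 + j0.118) S
|Y| = 0.141 S → |Z| = 1/|Y| = 7.10 Ω, ∠Z = −∠Y = -56.9°
I = V/|Z| = 2.03 A
P = VI cos φ = 14.4 × 2.03 × cos(-56.9°) = 16.0 W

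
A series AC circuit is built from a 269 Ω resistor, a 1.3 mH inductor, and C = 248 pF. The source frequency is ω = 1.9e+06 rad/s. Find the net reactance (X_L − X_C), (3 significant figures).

348 Ω

X_L = ωL = 2470 Ω
X_C = 1/(ωC) = 2120 Ω
X = 2470 − 2120 = 348 Ω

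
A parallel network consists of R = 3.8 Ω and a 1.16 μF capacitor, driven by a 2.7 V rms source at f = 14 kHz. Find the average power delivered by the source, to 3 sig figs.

1.92 W

ω = 2πf = 87960 rad/s
X_C = 1/(ωC) = 9.80 Ω
Parallel: admittances add. Y = 1/R + jωC
Y = (0.263 + j0.102) S
|Y| = 0.282 S → |Z| = 1/|Y| = 3.54 Ω, ∠Z = −∠Y = -21.2°
I = V/|Z| = 762 mA
P = VI cos φ = 2.7 × 0.762 × cos(-21.2°) = 1.92 W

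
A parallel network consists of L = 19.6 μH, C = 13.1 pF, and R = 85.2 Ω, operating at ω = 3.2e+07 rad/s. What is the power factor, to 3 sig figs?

X_L = ωL = 627 Ω
X_C = 1/(ωC) = 2390 Ω
Parallel: admittances add. Y = 1/R + 1/(jωL) + jωC
Y = (0.0117 − j0.00118) S
|Y| = 0.0118 S → |Z| = 1/|Y| = 84.8 Ω, ∠Z = −∠Y = 5.72°
cos φ = cos(5.72°) = 0.995

0.995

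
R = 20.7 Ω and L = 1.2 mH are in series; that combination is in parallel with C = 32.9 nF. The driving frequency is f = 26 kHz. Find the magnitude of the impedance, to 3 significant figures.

1600 Ω

ω = 2πf = 163400 rad/s
X_L = ωL = 196 Ω
X_C = 1/(ωC) = 186 Ω
Branch 1 (R+jX_L): Z₁ = 20.7 + j196 Ω, |Z₁| = 197 Ω
Branch 2 (−jX_C): Z₂ = −j186 Ω
Parallel: Z = Z₁Z₂/(Z₁+Z₂), |Z| = 1600 Ω, ∠Z = -31.8°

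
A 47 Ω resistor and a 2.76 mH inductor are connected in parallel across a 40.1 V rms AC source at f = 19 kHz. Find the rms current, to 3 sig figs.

ω = 2πf = 119400 rad/s
X_L = ωL = 329 Ω
Parallel: admittances add. Y = 1/R + 1/(jωL)
Y = (0.0213 − j0.00303) S
|Y| = 0.0215 S → |Z| = 1/|Y| = 46.5 Ω, ∠Z = −∠Y = 8.12°
I = V/|Z| = 40.1/46.5 = 862 mA

862 mA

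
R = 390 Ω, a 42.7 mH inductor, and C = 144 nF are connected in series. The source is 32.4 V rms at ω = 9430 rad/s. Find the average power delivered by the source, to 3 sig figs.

X_L = ωL = 403 Ω
X_C = 1/(ωC) = 736 Ω
Net reactance X = X_L − X_C = -334 Ω
Z = 390 − j334 Ω
|Z| = √(390² + 334²) = 513 Ω
∠Z = arctan(-334/390) = -40.6°
I = V/|Z| = 63.1 mA
P = VI cos φ = 32.4 × 0.0631 × cos(-40.6°) = 1.55 W

1.55 W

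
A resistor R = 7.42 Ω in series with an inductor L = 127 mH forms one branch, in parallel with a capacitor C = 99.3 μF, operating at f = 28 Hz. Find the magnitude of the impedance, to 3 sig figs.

ω = 2πf = 175.9 rad/s
X_L = ωL = 22.3 Ω
X_C = 1/(ωC) = 57.2 Ω
Branch 1 (R+jX_L): Z₁ = 7.42 + j22.3 Ω, |Z₁| = 23.5 Ω
Branch 2 (−jX_C): Z₂ = −j57.2 Ω
Parallel: Z = Z₁Z₂/(Z₁+Z₂), |Z| = 37.8 Ω, ∠Z = 59.6°

37.8 Ω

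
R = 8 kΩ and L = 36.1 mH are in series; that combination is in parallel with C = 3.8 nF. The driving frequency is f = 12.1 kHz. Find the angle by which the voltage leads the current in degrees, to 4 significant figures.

ω = 2πf = 76030 rad/s
X_L = ωL = 2745 Ω
X_C = 1/(ωC) = 3461 Ω
Branch 1 (R+jX_L): Z₁ = 8000 + j2745 Ω, |Z₁| = 8458 Ω
Branch 2 (−jX_C): Z₂ = −j3461 Ω
Parallel: Z = Z₁Z₂/(Z₁+Z₂), |Z| = 3645 Ω, ∠Z = -65.94°

-65.94°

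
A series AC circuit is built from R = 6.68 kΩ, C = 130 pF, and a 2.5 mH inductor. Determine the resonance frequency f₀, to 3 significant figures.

279 kHz

ω₀ = 1/√(LC) = 1/√(0.0025 × 1.3e-10) = 1.754e+06 rad/s
f₀ = ω₀/(2π) = 279 kHz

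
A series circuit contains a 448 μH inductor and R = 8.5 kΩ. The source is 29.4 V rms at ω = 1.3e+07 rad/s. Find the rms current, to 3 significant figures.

X_L = ωL = 5820 Ω
Z = 8500 + j5820 Ω
|Z| = √(8500² + 5820²) = 10300 Ω
I = V/|Z| = 29.4/10300 = 2.85 mA

2.85 mA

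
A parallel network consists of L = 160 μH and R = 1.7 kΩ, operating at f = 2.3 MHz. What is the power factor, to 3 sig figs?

0.806

ω = 2πf = 1.445e+07 rad/s
X_L = ωL = 2310 Ω
Parallel: admittances add. Y = 1/R + 1/(jωL)
Y = (0.000588 − j0.000432) S
|Y| = 0.000730 S → |Z| = 1/|Y| = 1370 Ω, ∠Z = −∠Y = 36.3°
cos φ = cos(36.3°) = 0.806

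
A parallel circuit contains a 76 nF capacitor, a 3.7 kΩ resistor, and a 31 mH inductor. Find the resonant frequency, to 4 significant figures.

ω₀ = 1/√(LC) = 1/√(0.031 × 7.6e-08) = 20600 rad/s
f₀ = ω₀/(2π) = 3.279 kHz

3.279 kHz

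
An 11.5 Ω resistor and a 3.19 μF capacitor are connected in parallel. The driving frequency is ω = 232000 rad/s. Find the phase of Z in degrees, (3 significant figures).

X_C = 1/(ωC) = 1.35 Ω
Parallel: admittances add. Y = 1/R + jωC
Y = (0.0870 + j0.740) S
|Y| = 0.745 S → |Z| = 1/|Y| = 1.34 Ω, ∠Z = −∠Y = -83.3°

-83.3°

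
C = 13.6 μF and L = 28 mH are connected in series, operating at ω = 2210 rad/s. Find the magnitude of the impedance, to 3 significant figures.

28.6 Ω

X_L = ωL = 61.9 Ω
X_C = 1/(ωC) = 33.3 Ω
Net reactance X = X_L − X_C = 28.6 Ω
Z = j28.6 Ω
|Z| = √(0² + 28.6²) = 28.6 Ω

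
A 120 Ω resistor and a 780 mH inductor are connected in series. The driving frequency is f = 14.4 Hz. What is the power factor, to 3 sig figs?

ω = 2πf = 90.48 rad/s
X_L = ωL = 70.6 Ω
Z = 120 + j70.6 Ω
|Z| = √(120² + 70.6²) = 139 Ω
∠Z = arctan(70.6/120) = 30.5°
cos φ = cos(30.5°) = 0.862

0.862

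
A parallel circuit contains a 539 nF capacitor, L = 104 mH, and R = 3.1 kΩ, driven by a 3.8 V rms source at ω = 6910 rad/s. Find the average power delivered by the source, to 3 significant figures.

X_L = ωL = 719 Ω
X_C = 1/(ωC) = 268 Ω
Parallel: admittances add. Y = 1/R + 1/(jωL) + jωC
Y = (0.000323 + j0.00233) S
|Y| = 0.00236 S → |Z| = 1/|Y| = 425 Ω, ∠Z = −∠Y = -82.1°
I = V/|Z| = 8.95 mA
P = VI cos φ = 3.8 × 0.00895 × cos(-82.1°) = 4.66 mW

4.66 mW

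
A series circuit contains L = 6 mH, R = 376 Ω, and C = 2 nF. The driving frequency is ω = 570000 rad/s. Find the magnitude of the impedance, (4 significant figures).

2570 Ω

X_L = ωL = 3420 Ω
X_C = 1/(ωC) = 877.2 Ω
Net reactance X = X_L − X_C = 2543 Ω
Z = 376.0 + j2543 Ω
|Z| = √(376.0² + 2543²) = 2570 Ω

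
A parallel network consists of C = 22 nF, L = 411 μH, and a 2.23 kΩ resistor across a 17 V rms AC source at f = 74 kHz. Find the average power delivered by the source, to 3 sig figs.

130 mW

ω = 2πf = 465000 rad/s
X_L = ωL = 191 Ω
X_C = 1/(ωC) = 97.8 Ω
Parallel: admittances add. Y = 1/R + 1/(jωL) + jωC
Y = (0.000448 + j0.00500) S
|Y| = 0.00502 S → |Z| = 1/|Y| = 199 Ω, ∠Z = −∠Y = -84.9°
I = V/|Z| = 85.3 mA
P = VI cos φ = 17 × 0.0853 × cos(-84.9°) = 130 mW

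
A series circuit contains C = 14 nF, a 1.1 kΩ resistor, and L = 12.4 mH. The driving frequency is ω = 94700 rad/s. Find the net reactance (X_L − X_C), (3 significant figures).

X_L = ωL = 1170 Ω
X_C = 1/(ωC) = 754 Ω
X = 1170 − 754 = 420 Ω

420 Ω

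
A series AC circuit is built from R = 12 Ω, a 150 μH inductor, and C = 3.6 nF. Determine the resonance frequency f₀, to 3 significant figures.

ω₀ = 1/√(LC) = 1/√(0.00015 × 3.6e-09) = 1.361e+06 rad/s
f₀ = ω₀/(2π) = 217 kHz

217 kHz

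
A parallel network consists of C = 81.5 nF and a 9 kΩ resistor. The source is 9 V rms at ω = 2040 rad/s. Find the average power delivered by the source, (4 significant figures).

X_C = 1/(ωC) = 6015 Ω
Parallel: admittances add. Y = 1/R + jωC
Y = (0.0001111 + j0.0001663) S
|Y| = 0.0002000 S → |Z| = 1/|Y| = 5001 Ω, ∠Z = −∠Y = -56.25°
I = V/|Z| = 1.800 mA
P = VI cos φ = 9 × 0.001800 × cos(-56.25°) = 9.000 mW

9.000 mW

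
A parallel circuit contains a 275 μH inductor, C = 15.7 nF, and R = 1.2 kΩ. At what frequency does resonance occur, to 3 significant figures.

ω₀ = 1/√(LC) = 1/√(0.000275 × 1.57e-08) = 481300 rad/s
f₀ = ω₀/(2π) = 76.6 kHz

76.6 kHz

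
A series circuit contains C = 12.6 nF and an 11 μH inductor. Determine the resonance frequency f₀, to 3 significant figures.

ω₀ = 1/√(LC) = 1/√(1.1e-05 × 1.26e-08) = 2.686e+06 rad/s
f₀ = ω₀/(2π) = 428 kHz

428 kHz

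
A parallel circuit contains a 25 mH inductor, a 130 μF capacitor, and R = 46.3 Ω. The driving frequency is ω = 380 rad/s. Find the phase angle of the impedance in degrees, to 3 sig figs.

X_L = ωL = 9.50 Ω
X_C = 1/(ωC) = 20.2 Ω
Parallel: admittances add. Y = 1/R + 1/(jωL) + jωC
Y = (0.0216 − j0.0559) S
|Y| = 0.0599 S → |Z| = 1/|Y| = 16.7 Ω, ∠Z = −∠Y = 68.9°

68.9°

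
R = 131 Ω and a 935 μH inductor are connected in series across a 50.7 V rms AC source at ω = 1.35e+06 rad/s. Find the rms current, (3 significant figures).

X_L = ωL = 1260 Ω
Z = 131 + j1260 Ω
|Z| = √(131² + 1260²) = 1270 Ω
I = V/|Z| = 50.7/1270 = 40.0 mA

40.0 mA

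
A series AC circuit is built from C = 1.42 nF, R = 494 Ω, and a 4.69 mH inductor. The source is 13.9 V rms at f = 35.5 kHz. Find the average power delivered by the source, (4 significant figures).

ω = 2πf = 223100 rad/s
X_L = ωL = 1046 Ω
X_C = 1/(ωC) = 3157 Ω
Net reactance X = X_L − X_C = -2111 Ω
Z = 494.0 − j2111 Ω
|Z| = √(494.0² + 2111²) = 2168 Ω
∠Z = arctan(-2111/494.0) = -76.83°
I = V/|Z| = 6.411 mA
P = VI cos φ = 13.9 × 0.006411 × cos(-76.83°) = 20.30 mW

20.30 mW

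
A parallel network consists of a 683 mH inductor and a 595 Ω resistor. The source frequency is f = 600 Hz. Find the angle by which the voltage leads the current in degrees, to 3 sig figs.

13.0°

ω = 2πf = 3770 rad/s
X_L = ωL = 2570 Ω
Parallel: admittances add. Y = 1/R + 1/(jωL)
Y = (0.00168 − j0.000388) S
|Y| = 0.00172 S → |Z| = 1/|Y| = 580 Ω, ∠Z = −∠Y = 13.0°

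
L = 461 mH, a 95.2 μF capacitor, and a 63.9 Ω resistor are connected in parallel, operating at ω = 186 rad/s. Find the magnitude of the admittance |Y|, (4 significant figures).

X_L = ωL = 85.75 Ω
X_C = 1/(ωC) = 56.47 Ω
Parallel: admittances add. Y = 1/R + 1/(jωL) + jωC
Y = (0.01565 + j0.006045) S
|Y| = 0.01678 S → |Z| = 1/|Y| = 59.61 Ω, ∠Z = −∠Y = -21.12°

16.78 mS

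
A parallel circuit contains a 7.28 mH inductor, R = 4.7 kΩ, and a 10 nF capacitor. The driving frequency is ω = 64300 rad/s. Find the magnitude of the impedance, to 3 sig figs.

X_L = ωL = 468 Ω
X_C = 1/(ωC) = 1560 Ω
Parallel: admittances add. Y = 1/R + 1/(jωL) + jωC
Y = (0.000213 − j0.00149) S
|Y| = 0.00151 S → |Z| = 1/|Y| = 663 Ω, ∠Z = −∠Y = 81.9°

663 Ω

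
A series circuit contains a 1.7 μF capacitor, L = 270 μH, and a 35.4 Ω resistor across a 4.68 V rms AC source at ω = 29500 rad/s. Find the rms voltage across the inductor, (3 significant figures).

X_L = ωL = 7.96 Ω
X_C = 1/(ωC) = 19.9 Ω
Net reactance X = X_L − X_C = -12.0 Ω
Z = 35.4 − j12.0 Ω
|Z| = √(35.4² + 12.0²) = 37.4 Ω
I = V/|Z| = 125 mA
V_L = I·|Z_L| = 0.125 × 7.96 = 0.997 V

0.997 V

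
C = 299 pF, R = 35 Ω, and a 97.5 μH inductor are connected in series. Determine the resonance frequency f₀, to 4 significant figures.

932.1 kHz

ω₀ = 1/√(LC) = 1/√(9.75e-05 × 2.99e-10) = 5.857e+06 rad/s
f₀ = ω₀/(2π) = 932.1 kHz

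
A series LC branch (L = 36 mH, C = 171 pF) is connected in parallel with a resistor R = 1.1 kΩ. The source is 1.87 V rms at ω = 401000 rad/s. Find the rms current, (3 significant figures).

X_L = ωL = 14400 Ω
X_C = 1/(ωC) = 14600 Ω
Branch 1: Z₁ = R = 1100 Ω
Branch 2 (series LC): Z₂ = j(X_L − X_C) = −j147 Ω
Parallel: Z = Z₁Z₂/(Z₁+Z₂), |Z| = 146 Ω, ∠Z = -82.4°
I = V/|Z| = 1.87/146 = 12.8 mA

12.8 mA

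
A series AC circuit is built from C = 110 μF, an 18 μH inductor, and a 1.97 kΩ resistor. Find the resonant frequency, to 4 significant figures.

3.577 kHz

ω₀ = 1/√(LC) = 1/√(1.8e-05 × 0.00011) = 22470 rad/s
f₀ = ω₀/(2π) = 3.577 kHz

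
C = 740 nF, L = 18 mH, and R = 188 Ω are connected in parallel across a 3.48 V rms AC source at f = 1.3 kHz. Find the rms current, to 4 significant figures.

18.70 mA

ω = 2πf = 8168 rad/s
X_L = ωL = 147.0 Ω
X_C = 1/(ωC) = 165.4 Ω
Parallel: admittances add. Y = 1/R + 1/(jωL) + jωC
Y = (0.005319 − j0.0007571) S
|Y| = 0.005373 S → |Z| = 1/|Y| = 186.1 Ω, ∠Z = −∠Y = 8.100°
I = V/|Z| = 3.48/186.1 = 18.70 mA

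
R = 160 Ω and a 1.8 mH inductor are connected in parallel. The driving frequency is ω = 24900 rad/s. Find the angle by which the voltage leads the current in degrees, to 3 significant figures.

74.4°

X_L = ωL = 44.8 Ω
Parallel: admittances add. Y = 1/R + 1/(jωL)
Y = (0.00625 − j0.0223) S
|Y| = 0.0232 S → |Z| = 1/|Y| = 43.2 Ω, ∠Z = −∠Y = 74.4°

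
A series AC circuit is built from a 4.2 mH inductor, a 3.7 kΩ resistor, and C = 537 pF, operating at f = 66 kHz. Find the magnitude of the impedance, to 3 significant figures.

ω = 2πf = 414700 rad/s
X_L = ωL = 1740 Ω
X_C = 1/(ωC) = 4490 Ω
Net reactance X = X_L − X_C = -2750 Ω
Z = 3700 − j2750 Ω
|Z| = √(3700² + 2750²) = 4610 Ω

4610 Ω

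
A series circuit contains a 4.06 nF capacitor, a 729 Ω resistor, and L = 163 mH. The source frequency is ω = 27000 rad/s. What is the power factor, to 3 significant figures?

X_L = ωL = 4400 Ω
X_C = 1/(ωC) = 9120 Ω
Net reactance X = X_L − X_C = -4720 Ω
Z = 729 − j4720 Ω
|Z| = √(729² + 4720²) = 4780 Ω
∠Z = arctan(-4720/729) = -81.2°
cos φ = cos(-81.2°) = 0.153

0.153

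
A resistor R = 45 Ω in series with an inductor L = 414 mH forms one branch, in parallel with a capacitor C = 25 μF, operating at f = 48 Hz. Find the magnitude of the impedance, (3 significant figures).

385 Ω

ω = 2πf = 301.6 rad/s
X_L = ωL = 125 Ω
X_C = 1/(ωC) = 133 Ω
Branch 1 (R+jX_L): Z₁ = 45.0 + j125 Ω, |Z₁| = 133 Ω
Branch 2 (−jX_C): Z₂ = −j133 Ω
Parallel: Z = Z₁Z₂/(Z₁+Z₂), |Z| = 385 Ω, ∠Z = -10.0°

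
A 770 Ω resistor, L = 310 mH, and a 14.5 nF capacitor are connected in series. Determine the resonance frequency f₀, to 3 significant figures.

2.37 kHz

ω₀ = 1/√(LC) = 1/√(0.31 × 1.45e-08) = 14920 rad/s
f₀ = ω₀/(2π) = 2.37 kHz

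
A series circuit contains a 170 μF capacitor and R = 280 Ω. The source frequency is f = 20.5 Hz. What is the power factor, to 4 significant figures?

0.9870

ω = 2πf = 128.8 rad/s
X_C = 1/(ωC) = 45.67 Ω
Z = 280.0 − j45.67 Ω
|Z| = √(280.0² + 45.67²) = 283.7 Ω
∠Z = arctan(-45.67/280.0) = -9.263°
cos φ = cos(-9.263°) = 0.9870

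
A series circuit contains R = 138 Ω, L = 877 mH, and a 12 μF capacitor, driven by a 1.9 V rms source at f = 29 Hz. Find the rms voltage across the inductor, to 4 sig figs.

0.9257 V

ω = 2πf = 182.2 rad/s
X_L = ωL = 159.8 Ω
X_C = 1/(ωC) = 457.3 Ω
Net reactance X = X_L − X_C = -297.5 Ω
Z = 138.0 − j297.5 Ω
|Z| = √(138.0² + 297.5²) = 328.0 Ω
I = V/|Z| = 5.793 mA
V_L = I·|Z_L| = 0.005793 × 159.8 = 0.9257 V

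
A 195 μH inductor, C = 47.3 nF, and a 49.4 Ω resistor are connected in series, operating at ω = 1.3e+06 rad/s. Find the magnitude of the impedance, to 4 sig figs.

242.3 Ω

X_L = ωL = 253.5 Ω
X_C = 1/(ωC) = 16.26 Ω
Net reactance X = X_L − X_C = 237.2 Ω
Z = 49.40 + j237.2 Ω
|Z| = √(49.40² + 237.2²) = 242.3 Ω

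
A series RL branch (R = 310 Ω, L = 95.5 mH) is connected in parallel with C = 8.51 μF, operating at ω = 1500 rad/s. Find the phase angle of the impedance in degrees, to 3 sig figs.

X_L = ωL = 143 Ω
X_C = 1/(ωC) = 78.3 Ω
Branch 1 (R+jX_L): Z₁ = 310 + j143 Ω, |Z₁| = 341 Ω
Branch 2 (−jX_C): Z₂ = −j78.3 Ω
Parallel: Z = Z₁Z₂/(Z₁+Z₂), |Z| = 84.5 Ω, ∠Z = -77.0°

-77.0°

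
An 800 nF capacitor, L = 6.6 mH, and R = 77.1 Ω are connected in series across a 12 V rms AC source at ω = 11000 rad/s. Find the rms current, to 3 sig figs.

137 mA

X_L = ωL = 72.6 Ω
X_C = 1/(ωC) = 114 Ω
Net reactance X = X_L − X_C = -41.0 Ω
Z = 77.1 − j41.0 Ω
|Z| = √(77.1² + 41.0²) = 87.3 Ω
I = V/|Z| = 12/87.3 = 137 mA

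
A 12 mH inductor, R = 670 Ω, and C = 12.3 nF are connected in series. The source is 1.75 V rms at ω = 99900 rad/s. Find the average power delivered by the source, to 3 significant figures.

3.44 mW

X_L = ωL = 1200 Ω
X_C = 1/(ωC) = 814 Ω
Net reactance X = X_L − X_C = 385 Ω
Z = 670 + j385 Ω
|Z| = √(670² + 385²) = 773 Ω
∠Z = arctan(385/670) = 29.9°
I = V/|Z| = 2.26 mA
P = VI cos φ = 1.75 × 0.00226 × cos(29.9°) = 3.44 mW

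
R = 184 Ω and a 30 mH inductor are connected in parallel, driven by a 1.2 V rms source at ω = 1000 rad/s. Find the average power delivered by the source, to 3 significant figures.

X_L = ωL = 30.0 Ω
Parallel: admittances add. Y = 1/R + 1/(jωL)
Y = (0.00543 − j0.0333) S
|Y| = 0.0338 S → |Z| = 1/|Y| = 29.6 Ω, ∠Z = −∠Y = 80.7°
I = V/|Z| = 40.5 mA
P = VI cos φ = 1.2 × 0.0405 × cos(80.7°) = 7.83 mW

7.83 mW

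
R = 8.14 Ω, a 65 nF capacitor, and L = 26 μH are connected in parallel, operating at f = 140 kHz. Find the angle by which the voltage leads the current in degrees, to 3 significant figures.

ω = 2πf = 879600 rad/s
X_L = ωL = 22.9 Ω
X_C = 1/(ωC) = 17.5 Ω
Parallel: admittances add. Y = 1/R + 1/(jωL) + jωC
Y = (0.123 + j0.0135) S
|Y| = 0.124 S → |Z| = 1/|Y| = 8.09 Ω, ∠Z = −∠Y = -6.25°

-6.25°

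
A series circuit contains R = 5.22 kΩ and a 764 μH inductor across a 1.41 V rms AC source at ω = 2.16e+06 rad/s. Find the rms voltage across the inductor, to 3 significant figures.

X_L = ωL = 1650 Ω
Z = 5220 + j1650 Ω
|Z| = √(5220² + 1650²) = 5470 Ω
I = V/|Z| = 258 μA
V_L = I·|Z_L| = 0.000258 × 1650 = 0.425 V

0.425 V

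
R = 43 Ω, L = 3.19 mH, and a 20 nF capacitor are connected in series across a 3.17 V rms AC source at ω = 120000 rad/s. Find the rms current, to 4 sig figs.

X_L = ωL = 382.8 Ω
X_C = 1/(ωC) = 416.7 Ω
Net reactance X = X_L − X_C = -33.87 Ω
Z = 43.00 − j33.87 Ω
|Z| = √(43.00² + 33.87²) = 54.74 Ω
I = V/|Z| = 3.17/54.74 = 57.92 mA

57.92 mA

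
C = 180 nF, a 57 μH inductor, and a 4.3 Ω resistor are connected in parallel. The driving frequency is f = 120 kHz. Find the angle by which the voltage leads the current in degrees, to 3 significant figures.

ω = 2πf = 754000 rad/s
X_L = ωL = 43.0 Ω
X_C = 1/(ωC) = 7.37 Ω
Parallel: admittances add. Y = 1/R + 1/(jωL) + jωC
Y = (0.233 + j0.112) S
|Y| = 0.258 S → |Z| = 1/|Y| = 3.87 Ω, ∠Z = −∠Y = -25.8°

-25.8°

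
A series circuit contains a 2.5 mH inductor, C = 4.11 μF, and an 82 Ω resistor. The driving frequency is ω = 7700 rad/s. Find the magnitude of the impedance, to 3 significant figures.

X_L = ωL = 19.2 Ω
X_C = 1/(ωC) = 31.6 Ω
Net reactance X = X_L − X_C = -12.3 Ω
Z = 82.0 − j12.3 Ω
|Z| = √(82.0² + 12.3²) = 82.9 Ω

82.9 Ω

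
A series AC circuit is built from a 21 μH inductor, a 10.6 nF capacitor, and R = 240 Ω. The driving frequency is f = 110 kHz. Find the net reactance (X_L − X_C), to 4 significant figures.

-122.0 Ω

ω = 2πf = 691200 rad/s
X_L = ωL = 14.51 Ω
X_C = 1/(ωC) = 136.5 Ω
X = 14.51 − 136.5 = -122.0 Ω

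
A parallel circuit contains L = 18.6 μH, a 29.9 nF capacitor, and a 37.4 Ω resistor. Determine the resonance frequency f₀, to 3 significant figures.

213 kHz

ω₀ = 1/√(LC) = 1/√(1.86e-05 × 2.99e-08) = 1.341e+06 rad/s
f₀ = ω₀/(2π) = 213 kHz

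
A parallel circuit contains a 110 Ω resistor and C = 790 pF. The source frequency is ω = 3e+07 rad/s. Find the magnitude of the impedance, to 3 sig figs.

39.4 Ω

X_C = 1/(ωC) = 42.2 Ω
Parallel: admittances add. Y = 1/R + jωC
Y = (0.00909 + j0.0237) S
|Y| = 0.0254 S → |Z| = 1/|Y| = 39.4 Ω, ∠Z = −∠Y = -69.0°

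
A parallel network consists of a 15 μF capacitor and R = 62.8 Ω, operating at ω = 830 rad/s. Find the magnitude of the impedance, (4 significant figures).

X_C = 1/(ωC) = 80.32 Ω
Parallel: admittances add. Y = 1/R + jωC
Y = (0.01592 + j0.01245) S
|Y| = 0.02021 S → |Z| = 1/|Y| = 49.47 Ω, ∠Z = −∠Y = -38.02°

49.47 Ω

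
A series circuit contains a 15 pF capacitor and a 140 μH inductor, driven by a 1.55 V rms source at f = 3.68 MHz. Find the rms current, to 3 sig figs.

4.38 mA

ω = 2πf = 2.312e+07 rad/s
X_L = ωL = 3240 Ω
X_C = 1/(ωC) = 2880 Ω
Net reactance X = X_L − X_C = 354 Ω
Z = j354 Ω
|Z| = √(0² + 354²) = 354 Ω
I = V/|Z| = 1.55/354 = 4.38 mA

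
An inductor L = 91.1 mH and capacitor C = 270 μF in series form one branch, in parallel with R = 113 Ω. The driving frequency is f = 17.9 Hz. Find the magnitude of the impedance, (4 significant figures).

22.24 Ω

ω = 2πf = 112.5 rad/s
X_L = ωL = 10.25 Ω
X_C = 1/(ωC) = 32.93 Ω
Branch 1: Z₁ = R = 113.0 Ω
Branch 2 (series LC): Z₂ = j(X_L − X_C) = −j22.68 Ω
Parallel: Z = Z₁Z₂/(Z₁+Z₂), |Z| = 22.24 Ω, ∠Z = -78.65°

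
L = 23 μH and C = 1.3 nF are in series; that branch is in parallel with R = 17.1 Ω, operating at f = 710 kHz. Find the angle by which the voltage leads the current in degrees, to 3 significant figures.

ω = 2πf = 4.461e+06 rad/s
X_L = ωL = 103 Ω
X_C = 1/(ωC) = 172 Ω
Branch 1: Z₁ = R = 17.1 Ω
Branch 2 (series LC): Z₂ = j(X_L − X_C) = −j69.8 Ω
Parallel: Z = Z₁Z₂/(Z₁+Z₂), |Z| = 16.6 Ω, ∠Z = -13.8°

-13.8°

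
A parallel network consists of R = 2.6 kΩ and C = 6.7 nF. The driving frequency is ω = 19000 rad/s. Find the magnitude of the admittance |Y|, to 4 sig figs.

405.1 μS

X_C = 1/(ωC) = 7855 Ω
Parallel: admittances add. Y = 1/R + jωC
Y = (0.0003846 + j0.0001273) S
|Y| = 0.0004051 S → |Z| = 1/|Y| = 2468 Ω, ∠Z = −∠Y = -18.31°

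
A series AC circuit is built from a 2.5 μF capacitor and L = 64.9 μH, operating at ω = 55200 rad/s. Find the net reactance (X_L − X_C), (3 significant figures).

-3.66 Ω

X_L = ωL = 3.58 Ω
X_C = 1/(ωC) = 7.25 Ω
X = 3.58 − 7.25 = -3.66 Ω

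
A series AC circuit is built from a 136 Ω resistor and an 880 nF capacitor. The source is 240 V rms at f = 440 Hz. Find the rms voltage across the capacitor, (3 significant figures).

228 V

ω = 2πf = 2765 rad/s
X_C = 1/(ωC) = 411 Ω
Z = 136 − j411 Ω
|Z| = √(136² + 411²) = 433 Ω
I = V/|Z| = 554 mA
V_C = I·|Z_C| = 0.554 × 411 = 228 V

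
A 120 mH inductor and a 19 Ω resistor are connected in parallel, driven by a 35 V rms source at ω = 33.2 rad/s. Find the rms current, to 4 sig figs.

X_L = ωL = 3.984 Ω
Parallel: admittances add. Y = 1/R + 1/(jωL)
Y = (0.05263 − j0.2510) S
|Y| = 0.2565 S → |Z| = 1/|Y| = 3.899 Ω, ∠Z = −∠Y = 78.16°
I = V/|Z| = 35/3.899 = 8.976 A

8.976 A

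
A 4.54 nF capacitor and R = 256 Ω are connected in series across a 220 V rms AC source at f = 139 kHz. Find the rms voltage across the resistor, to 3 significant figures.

157 V

ω = 2πf = 873400 rad/s
X_C = 1/(ωC) = 252 Ω
Z = 256 − j252 Ω
|Z| = √(256² + 252²) = 359 Ω
I = V/|Z| = 612 mA
V_R = I·|Z_R| = 0.612 × 256 = 157 V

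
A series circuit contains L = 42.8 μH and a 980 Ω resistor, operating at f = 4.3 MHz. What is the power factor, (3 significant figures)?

0.647

ω = 2πf = 2.702e+07 rad/s
X_L = ωL = 1160 Ω
Z = 980 + j1160 Ω
|Z| = √(980² + 1160²) = 1520 Ω
∠Z = arctan(1160/980) = 49.7°
cos φ = cos(49.7°) = 0.647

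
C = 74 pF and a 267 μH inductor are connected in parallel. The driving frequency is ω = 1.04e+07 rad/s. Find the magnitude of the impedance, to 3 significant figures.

2440 Ω

X_L = ωL = 2780 Ω
X_C = 1/(ωC) = 1300 Ω
Parallel: admittances add. Y = 1/(jωL) + jωC
Y = (0 + j0.000409) S
|Y| = 0.000409 S → |Z| = 1/|Y| = 2440 Ω, ∠Z = −∠Y = -90.0°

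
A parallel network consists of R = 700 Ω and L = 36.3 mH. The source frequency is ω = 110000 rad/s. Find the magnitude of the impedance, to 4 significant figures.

689.5 Ω

X_L = ωL = 3993 Ω
Parallel: admittances add. Y = 1/R + 1/(jωL)
Y = (0.001429 − j0.0002504) S
|Y| = 0.001450 S → |Z| = 1/|Y| = 689.5 Ω, ∠Z = −∠Y = 9.943°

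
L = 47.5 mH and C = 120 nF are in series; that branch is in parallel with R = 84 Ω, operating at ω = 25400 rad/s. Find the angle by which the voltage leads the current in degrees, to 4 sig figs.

5.462°

X_L = ωL = 1206 Ω
X_C = 1/(ωC) = 328.1 Ω
Branch 1: Z₁ = R = 84.00 Ω
Branch 2 (series LC): Z₂ = j(X_L − X_C) = j878.4 Ω
Parallel: Z = Z₁Z₂/(Z₁+Z₂), |Z| = 83.62 Ω, ∠Z = 5.462°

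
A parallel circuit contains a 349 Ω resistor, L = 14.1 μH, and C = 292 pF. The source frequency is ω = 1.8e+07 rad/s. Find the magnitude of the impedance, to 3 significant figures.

317 Ω

X_L = ωL = 254 Ω
X_C = 1/(ωC) = 190 Ω
Parallel: admittances add. Y = 1/R + 1/(jωL) + jωC
Y = (0.00287 + j0.00132) S
|Y| = 0.00315 S → |Z| = 1/|Y| = 317 Ω, ∠Z = −∠Y = -24.7°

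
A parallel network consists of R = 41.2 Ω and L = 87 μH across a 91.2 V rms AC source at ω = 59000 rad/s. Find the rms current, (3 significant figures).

X_L = ωL = 5.13 Ω
Parallel: admittances add. Y = 1/R + 1/(jωL)
Y = (0.0243 − j0.195) S
|Y| = 0.196 S → |Z| = 1/|Y| = 5.09 Ω, ∠Z = −∠Y = 82.9°
I = V/|Z| = 91.2/5.09 = 17.9 A

17.9 A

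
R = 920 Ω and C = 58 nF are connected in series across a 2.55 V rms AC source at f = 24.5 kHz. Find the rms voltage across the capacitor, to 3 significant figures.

ω = 2πf = 153900 rad/s
X_C = 1/(ωC) = 112 Ω
Z = 920 − j112 Ω
|Z| = √(920² + 112²) = 927 Ω
I = V/|Z| = 2.75 mA
V_C = I·|Z_C| = 0.00275 × 112 = 0.308 V

0.308 V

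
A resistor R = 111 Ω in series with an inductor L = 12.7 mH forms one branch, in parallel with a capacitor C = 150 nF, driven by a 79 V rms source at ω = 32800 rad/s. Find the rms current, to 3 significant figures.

X_L = ωL = 417 Ω
X_C = 1/(ωC) = 203 Ω
Branch 1 (R+jX_L): Z₁ = 111 + j417 Ω, |Z₁| = 431 Ω
Branch 2 (−jX_C): Z₂ = −j203 Ω
Parallel: Z = Z₁Z₂/(Z₁+Z₂), |Z| = 364 Ω, ∠Z = -77.4°
I = V/|Z| = 79/364 = 217 mA

217 mA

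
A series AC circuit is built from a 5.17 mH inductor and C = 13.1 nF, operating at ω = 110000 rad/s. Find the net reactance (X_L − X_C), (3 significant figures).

-125 Ω

X_L = ωL = 569 Ω
X_C = 1/(ωC) = 694 Ω
X = 569 − 694 = -125 Ω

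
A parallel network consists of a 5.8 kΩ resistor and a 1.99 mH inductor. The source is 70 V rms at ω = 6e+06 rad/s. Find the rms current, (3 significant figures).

13.4 mA

X_L = ωL = 11900 Ω
Parallel: admittances add. Y = 1/R + 1/(jωL)
Y = (0.000172 − j8.38e-05) S
|Y| = 0.000192 S → |Z| = 1/|Y| = 5220 Ω, ∠Z = −∠Y = 25.9°
I = V/|Z| = 70/5220 = 13.4 mA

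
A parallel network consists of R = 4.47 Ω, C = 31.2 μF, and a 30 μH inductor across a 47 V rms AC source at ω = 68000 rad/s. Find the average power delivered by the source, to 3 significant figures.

494 W

X_L = ωL = 2.04 Ω
X_C = 1/(ωC) = 0.471 Ω
Parallel: admittances add. Y = 1/R + 1/(jωL) + jωC
Y = (0.224 + j1.63) S
|Y| = 1.65 S → |Z| = 1/|Y| = 0.607 Ω, ∠Z = −∠Y = -82.2°
I = V/|Z| = 77.4 A
P = VI cos φ = 47 × 77.4 × cos(-82.2°) = 494 W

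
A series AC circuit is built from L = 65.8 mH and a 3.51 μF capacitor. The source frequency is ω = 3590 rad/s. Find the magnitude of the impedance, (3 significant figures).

157 Ω

X_L = ωL = 236 Ω
X_C = 1/(ωC) = 79.4 Ω
Net reactance X = X_L − X_C = 157 Ω
Z = j157 Ω
|Z| = √(0² + 157²) = 157 Ω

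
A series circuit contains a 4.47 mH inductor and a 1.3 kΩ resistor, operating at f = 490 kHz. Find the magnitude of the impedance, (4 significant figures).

ω = 2πf = 3.079e+06 rad/s
X_L = ωL = 13760 Ω
Z = 1300 + j13760 Ω
|Z| = √(1300² + 13760²) = 13820 Ω

13820 Ω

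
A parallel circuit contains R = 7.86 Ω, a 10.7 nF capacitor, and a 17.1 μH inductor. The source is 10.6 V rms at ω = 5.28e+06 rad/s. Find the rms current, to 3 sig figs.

1.43 A

X_L = ωL = 90.3 Ω
X_C = 1/(ωC) = 17.7 Ω
Parallel: admittances add. Y = 1/R + 1/(jωL) + jωC
Y = (0.127 + j0.0454) S
|Y| = 0.135 S → |Z| = 1/|Y| = 7.40 Ω, ∠Z = −∠Y = -19.6°
I = V/|Z| = 10.6/7.40 = 1.43 A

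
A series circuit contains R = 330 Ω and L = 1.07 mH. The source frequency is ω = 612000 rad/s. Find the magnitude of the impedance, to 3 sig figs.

X_L = ωL = 655 Ω
Z = 330 + j655 Ω
|Z| = √(330² + 655²) = 733 Ω

733 Ω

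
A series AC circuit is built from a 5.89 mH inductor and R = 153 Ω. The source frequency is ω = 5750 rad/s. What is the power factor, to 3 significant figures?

0.976

X_L = ωL = 33.9 Ω
Z = 153 + j33.9 Ω
|Z| = √(153² + 33.9²) = 157 Ω
∠Z = arctan(33.9/153) = 12.5°
cos φ = cos(12.5°) = 0.976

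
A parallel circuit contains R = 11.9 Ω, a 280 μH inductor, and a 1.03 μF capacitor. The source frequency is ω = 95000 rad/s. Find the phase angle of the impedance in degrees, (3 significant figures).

-35.6°

X_L = ωL = 26.6 Ω
X_C = 1/(ωC) = 10.2 Ω
Parallel: admittances add. Y = 1/R + 1/(jωL) + jωC
Y = (0.0840 + j0.0603) S
|Y| = 0.103 S → |Z| = 1/|Y| = 9.67 Ω, ∠Z = −∠Y = -35.6°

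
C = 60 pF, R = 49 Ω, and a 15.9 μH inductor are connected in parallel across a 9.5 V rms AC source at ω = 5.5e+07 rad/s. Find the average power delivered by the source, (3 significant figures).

1.84 W

X_L = ωL = 874 Ω
X_C = 1/(ωC) = 303 Ω
Parallel: admittances add. Y = 1/R + 1/(jωL) + jωC
Y = (0.0204 + j0.00216) S
|Y| = 0.0205 S → |Z| = 1/|Y| = 48.7 Ω, ∠Z = −∠Y = -6.03°
I = V/|Z| = 195 mA
P = VI cos φ = 9.5 × 0.195 × cos(-6.03°) = 1.84 W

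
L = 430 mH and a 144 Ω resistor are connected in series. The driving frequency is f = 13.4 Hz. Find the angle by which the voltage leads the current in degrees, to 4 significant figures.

ω = 2πf = 84.19 rad/s
X_L = ωL = 36.20 Ω
Z = 144.0 + j36.20 Ω
|Z| = √(144.0² + 36.20²) = 148.5 Ω
∠Z = arctan(36.20/144.0) = 14.11°

14.11°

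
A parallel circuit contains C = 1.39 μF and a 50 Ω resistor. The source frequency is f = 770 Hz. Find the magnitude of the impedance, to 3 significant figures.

ω = 2πf = 4838 rad/s
X_C = 1/(ωC) = 149 Ω
Parallel: admittances add. Y = 1/R + jωC
Y = (0.0200 + j0.00672) S
|Y| = 0.0211 S → |Z| = 1/|Y| = 47.4 Ω, ∠Z = −∠Y = -18.6°

47.4 Ω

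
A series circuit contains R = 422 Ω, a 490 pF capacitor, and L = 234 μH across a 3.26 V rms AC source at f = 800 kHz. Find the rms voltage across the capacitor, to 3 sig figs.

1.51 V

ω = 2πf = 5.027e+06 rad/s
X_L = ωL = 1180 Ω
X_C = 1/(ωC) = 406 Ω
Net reactance X = X_L − X_C = 770 Ω
Z = 422 + j770 Ω
|Z| = √(422² + 770²) = 878 Ω
I = V/|Z| = 3.71 mA
V_C = I·|Z_C| = 0.00371 × 406 = 1.51 V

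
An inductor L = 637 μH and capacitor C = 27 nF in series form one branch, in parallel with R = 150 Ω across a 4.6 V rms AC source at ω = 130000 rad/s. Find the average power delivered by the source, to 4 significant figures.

141.1 mW

X_L = ωL = 82.81 Ω
X_C = 1/(ωC) = 284.9 Ω
Branch 1: Z₁ = R = 150.0 Ω
Branch 2 (series LC): Z₂ = j(X_L − X_C) = −j202.1 Ω
Parallel: Z = Z₁Z₂/(Z₁+Z₂), |Z| = 120.4 Ω, ∠Z = -36.58°
I = V/|Z| = 38.19 mA
P = VI cos φ = 4.6 × 0.03819 × cos(-36.58°) = 141.1 mW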